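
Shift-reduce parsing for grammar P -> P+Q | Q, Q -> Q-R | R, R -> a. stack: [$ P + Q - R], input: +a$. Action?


handle 'Q-R' on top
Action: reduce (Q -> Q-R)


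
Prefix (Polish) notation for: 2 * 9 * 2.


left-to-right (same/higher precedence on left): tree is (* (* 2 9) 2)
Prefix: * * 2 9 2


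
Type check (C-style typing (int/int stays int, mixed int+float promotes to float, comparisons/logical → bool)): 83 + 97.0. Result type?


Operand types: int + float
Rule: mixed int/float promotes to float; int/int stays int
Result type: float


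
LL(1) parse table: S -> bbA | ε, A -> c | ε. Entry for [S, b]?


For [S, b]: 'b' ∈ FIRST(bbA)
Entry: S -> bbA


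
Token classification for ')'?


Pattern: delimiter/punctuation
Type: PUNCTUATION


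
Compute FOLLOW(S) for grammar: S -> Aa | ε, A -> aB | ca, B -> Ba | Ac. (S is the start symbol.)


$ ∈ FOLLOW(S). For each A -> αBβ: add FIRST(β)\{ε} to FOLLOW(B); if β nullable, add FOLLOW(A).
FOLLOW(S) = {$}


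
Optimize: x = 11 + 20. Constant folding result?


11 + 20 = 31 at compile time
Optimized: x = 31


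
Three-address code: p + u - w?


Break into single-operator statements:
t1 = p + u
t2 = t1 - w


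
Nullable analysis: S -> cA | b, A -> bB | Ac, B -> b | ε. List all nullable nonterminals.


A nonterminal is nullable iff some alternative derives ε (directly, or every symbol in it is nullable)
Nullable: {B}


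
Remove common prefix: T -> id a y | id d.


Common prefix: 'id'
Factored: T -> id T', T' -> a y | d


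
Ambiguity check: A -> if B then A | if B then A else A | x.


dangling else: 'if B then if B then x else x' parses two ways
Ambiguous


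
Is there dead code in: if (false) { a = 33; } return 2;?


condition is constant false, so the whole block is unreachable
Dead: 'if (false) { a = 33; }'


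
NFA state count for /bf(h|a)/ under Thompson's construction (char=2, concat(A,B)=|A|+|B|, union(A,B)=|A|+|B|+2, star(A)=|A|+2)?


Syntax tree has 4 char leaf(s), 1 union(s), 0 star(s)
chars contribute 4×2 = 8; each union adds +2; each star adds +2
Total: 8 + 2 + 0 = 10 states


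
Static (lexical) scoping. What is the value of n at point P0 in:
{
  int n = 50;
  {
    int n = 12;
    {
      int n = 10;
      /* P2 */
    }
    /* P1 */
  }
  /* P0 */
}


n declared in the same block as P0
n = 50


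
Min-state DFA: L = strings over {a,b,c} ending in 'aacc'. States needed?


Track the longest suffix of input matching a prefix of 'aacc': 5 classes (prefixes of length 0..4)
Minimal DFA: 5 states


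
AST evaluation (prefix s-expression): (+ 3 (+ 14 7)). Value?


Evaluate inner: (+ 14 7) = 21
Evaluate root: (+ 3 21) = 24
Result: 24


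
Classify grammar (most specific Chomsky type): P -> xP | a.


Right-linear: every RHS is a terminal or a terminal followed by one nonterminal
Classification: Type 3 (Regular)


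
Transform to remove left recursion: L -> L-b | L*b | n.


Left-recursive alternatives: L-b, L*b; non-recursive: n
Introduce L': L -> nL', L' -> -bL' | *bL' | ε


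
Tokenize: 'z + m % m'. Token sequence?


Scan left to right, longest-match per lexeme
Tokens: ID(z), OP(+), ID(m), OP(%), ID(m)


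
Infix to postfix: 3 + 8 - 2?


Left to right (same or higher precedence on left)
Postfix: 3 8 + 2 -


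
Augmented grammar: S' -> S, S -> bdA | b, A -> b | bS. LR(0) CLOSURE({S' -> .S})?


Start: S' -> .S
For each item with dot before a nonterminal B, add B -> .γ for every B-production
Closure: [S' -> .S, S -> .bdA, S -> .b]


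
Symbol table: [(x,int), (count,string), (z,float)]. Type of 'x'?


Lookup 'x' → type int


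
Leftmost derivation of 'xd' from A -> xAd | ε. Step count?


Derivation: A => xAd => xd
Steps: 2


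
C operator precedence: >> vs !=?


'>>' is shift (level 8); '!=' is equality (level 6)
Higher level binds tighter
'>>' has higher precedence than '!='


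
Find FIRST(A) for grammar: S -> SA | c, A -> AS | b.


Per alternative of A: FIRST(AS) = {b}; FIRST(b) = {b}
FIRST(A) = {b}


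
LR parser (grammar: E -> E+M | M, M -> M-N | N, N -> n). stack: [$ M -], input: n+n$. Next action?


no handle; shift 'n'
Action: shift


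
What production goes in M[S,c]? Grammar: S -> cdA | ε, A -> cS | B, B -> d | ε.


For [S, c]: 'c' ∈ FIRST(cdA)
Entry: S -> cdA


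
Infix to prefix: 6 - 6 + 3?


left-to-right (same/higher precedence on left): tree is (+ (- 6 6) 3)
Prefix: + - 6 6 3


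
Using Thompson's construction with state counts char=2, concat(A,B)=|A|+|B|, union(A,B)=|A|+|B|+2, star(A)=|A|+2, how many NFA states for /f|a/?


Syntax tree has 2 char leaf(s), 1 union(s), 0 star(s)
chars contribute 2×2 = 4; each union adds +2; each star adds +2
Total: 4 + 2 + 0 = 6 states


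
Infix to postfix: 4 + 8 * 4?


* has higher precedence, evaluate 8*4 first
Postfix: 4 8 4 * +


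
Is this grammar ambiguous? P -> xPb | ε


balanced x^n…b^n: each string has a unique parse
Unambiguous


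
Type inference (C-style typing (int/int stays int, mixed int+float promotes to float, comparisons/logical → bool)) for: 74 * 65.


Operand types: int * int
Rule: mixed int/float promotes to float; int/int stays int
Result type: int


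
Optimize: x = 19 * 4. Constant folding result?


19 * 4 = 76 at compile time
Optimized: x = 76


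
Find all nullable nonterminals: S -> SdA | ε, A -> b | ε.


A nonterminal is nullable iff some alternative derives ε (directly, or every symbol in it is nullable)
Nullable: {A, S}


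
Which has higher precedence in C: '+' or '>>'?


'+' is additive (level 9); '>>' is shift (level 8)
Higher level binds tighter
'+' has higher precedence than '>>'


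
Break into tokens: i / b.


Scan left to right, longest-match per lexeme
Tokens: ID(i), OP(/), ID(b)


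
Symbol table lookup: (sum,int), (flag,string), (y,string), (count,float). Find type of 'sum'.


Lookup 'sum' → type int


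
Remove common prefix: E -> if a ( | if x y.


Common prefix: 'if'
Factored: E -> if E', E' -> a ( | x y


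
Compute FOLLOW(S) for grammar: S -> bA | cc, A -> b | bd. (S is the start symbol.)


$ ∈ FOLLOW(S). For each A -> αBβ: add FIRST(β)\{ε} to FOLLOW(B); if β nullable, add FOLLOW(A).
FOLLOW(S) = {$}


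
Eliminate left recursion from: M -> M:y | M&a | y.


Left-recursive alternatives: M:y, M&a; non-recursive: y
Introduce M': M -> yM', M' -> :yM' | &aM' | ε


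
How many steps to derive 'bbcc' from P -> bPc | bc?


Derivation: P => bPc => bbcc
Steps: 2


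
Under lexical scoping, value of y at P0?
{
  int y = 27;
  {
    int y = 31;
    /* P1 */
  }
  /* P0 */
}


y declared in the same block as P0
y = 27


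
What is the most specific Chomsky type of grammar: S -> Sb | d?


Left-linear: every RHS is a terminal or one nonterminal followed by a terminal
Classification: Type 3 (Regular)


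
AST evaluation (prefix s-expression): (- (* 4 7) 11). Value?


Evaluate inner: (* 4 7) = 28
Evaluate root: (- 28 11) = 17
Result: 17


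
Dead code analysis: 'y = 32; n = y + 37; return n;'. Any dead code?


y is read by n's definition; n is returned
No dead code


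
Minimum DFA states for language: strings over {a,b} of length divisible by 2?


Track length mod 2: states 0..1, accept at 0
Minimal DFA: 2 states


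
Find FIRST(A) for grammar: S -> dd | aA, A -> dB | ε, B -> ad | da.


Per alternative of A: FIRST(dB) = {d}; FIRST(ε) = {ε}
FIRST(A) = {d, ε}


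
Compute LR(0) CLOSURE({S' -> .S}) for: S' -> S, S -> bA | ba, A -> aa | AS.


Start: S' -> .S
For each item with dot before a nonterminal B, add B -> .γ for every B-production
Closure: [S' -> .S, S -> .bA, S -> .ba]


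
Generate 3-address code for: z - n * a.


Break into single-operator statements:
t1 = n * a
t2 = z - t1


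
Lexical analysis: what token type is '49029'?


Pattern: digits only
Type: INTEGER_LITERAL


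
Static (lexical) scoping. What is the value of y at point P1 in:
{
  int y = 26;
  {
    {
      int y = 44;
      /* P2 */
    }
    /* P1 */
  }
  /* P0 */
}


P1's block does not declare y; resolves to the enclosing declaration at depth 0
y = 26


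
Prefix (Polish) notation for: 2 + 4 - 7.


left-to-right (same/higher precedence on left): tree is (- (+ 2 4) 7)
Prefix: - + 2 4 7


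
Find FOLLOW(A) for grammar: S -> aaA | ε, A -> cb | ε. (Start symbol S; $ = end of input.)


$ ∈ FOLLOW(S). For each A -> αBβ: add FIRST(β)\{ε} to FOLLOW(B); if β nullable, add FOLLOW(A).
FOLLOW(A) = {$}


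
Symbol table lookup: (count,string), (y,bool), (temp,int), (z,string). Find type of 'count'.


Lookup 'count' → type string


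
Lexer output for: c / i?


Scan left to right, longest-match per lexeme
Tokens: ID(c), OP(/), ID(i)


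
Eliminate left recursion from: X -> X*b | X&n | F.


Left-recursive alternatives: X*b, X&n; non-recursive: F
Introduce X': X -> FX', X' -> *bX' | &nX' | ε


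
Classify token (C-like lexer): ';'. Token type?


Pattern: delimiter/punctuation
Type: PUNCTUATION


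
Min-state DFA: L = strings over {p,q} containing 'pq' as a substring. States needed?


KMP-style automaton: 2 progress states + 1 absorbing accept = 3
Minimal DFA: 3 states


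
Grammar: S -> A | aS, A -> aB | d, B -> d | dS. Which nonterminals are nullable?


A nonterminal is nullable iff some alternative derives ε (directly, or every symbol in it is nullable)
Nullable: {}


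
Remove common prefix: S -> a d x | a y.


Common prefix: 'a'
Factored: S -> a S', S' -> d x | y


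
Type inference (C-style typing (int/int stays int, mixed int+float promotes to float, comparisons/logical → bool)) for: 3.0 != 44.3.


Operand types: float != float
Rule: comparison yields bool
Result type: bool


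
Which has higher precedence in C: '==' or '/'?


'/' is multiplicative (level 10); '==' is equality (level 6)
Higher level binds tighter
'/' has higher precedence than '=='


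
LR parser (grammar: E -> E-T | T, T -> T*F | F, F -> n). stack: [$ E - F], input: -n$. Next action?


'F' (not preceded by T*) is the handle for T -> F
Action: reduce (T -> F)


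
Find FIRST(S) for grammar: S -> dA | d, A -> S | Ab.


Per alternative of S: FIRST(dA) = {d}; FIRST(d) = {d}
FIRST(S) = {d}


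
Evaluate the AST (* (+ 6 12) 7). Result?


Evaluate inner: (+ 6 12) = 18
Evaluate root: (* 18 7) = 126
Result: 126


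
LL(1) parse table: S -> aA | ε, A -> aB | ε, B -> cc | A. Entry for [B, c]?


For [B, c]: 'c' ∈ FIRST(cc)
Entry: B -> cc


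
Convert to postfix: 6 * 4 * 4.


Left to right (same or higher precedence on left)
Postfix: 6 4 * 4 *


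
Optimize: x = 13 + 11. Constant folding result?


13 + 11 = 24 at compile time
Optimized: x = 24


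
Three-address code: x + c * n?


Break into single-operator statements:
t1 = c * n
t2 = x + t1


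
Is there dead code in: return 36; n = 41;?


statement follows a return and is unreachable
Dead: 'n = 41'


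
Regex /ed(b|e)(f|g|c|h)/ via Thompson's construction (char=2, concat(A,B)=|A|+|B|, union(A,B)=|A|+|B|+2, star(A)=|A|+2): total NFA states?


Syntax tree has 8 char leaf(s), 4 union(s), 0 star(s)
chars contribute 8×2 = 16; each union adds +2; each star adds +2
Total: 16 + 8 + 0 = 24 states


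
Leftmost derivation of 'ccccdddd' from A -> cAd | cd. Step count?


Derivation: A => cAd => ccAdd => cccAddd => ccccdddd
Steps: 4


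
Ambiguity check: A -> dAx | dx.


balanced d^n…x^n: each string has a unique parse
Unambiguous


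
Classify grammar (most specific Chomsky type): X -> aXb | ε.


Single nonterminal LHS, but a^n b^n is not regular
Classification: Type 2 (Context-Free)


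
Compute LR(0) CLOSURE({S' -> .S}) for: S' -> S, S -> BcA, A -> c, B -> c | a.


Start: S' -> .S
For each item with dot before a nonterminal B, add B -> .γ for every B-production
Closure: [S' -> .S, S -> .BcA, B -> .c, B -> .a]


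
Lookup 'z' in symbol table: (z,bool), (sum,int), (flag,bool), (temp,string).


Lookup 'z' → type bool


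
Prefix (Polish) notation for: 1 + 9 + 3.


left-to-right (same/higher precedence on left): tree is (+ (+ 1 9) 3)
Prefix: + + 1 9 3


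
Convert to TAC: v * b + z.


Break into single-operator statements:
t1 = v * b
t2 = t1 + z


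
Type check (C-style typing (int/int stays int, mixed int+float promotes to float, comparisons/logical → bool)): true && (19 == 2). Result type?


Operand types: bool && bool
Rule: logical operators take bool operands and yield bool
Result type: bool


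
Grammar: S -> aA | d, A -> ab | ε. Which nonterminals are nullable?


A nonterminal is nullable iff some alternative derives ε (directly, or every symbol in it is nullable)
Nullable: {A}


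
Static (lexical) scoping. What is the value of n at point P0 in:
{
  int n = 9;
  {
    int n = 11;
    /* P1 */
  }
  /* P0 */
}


n declared in the same block as P0
n = 9


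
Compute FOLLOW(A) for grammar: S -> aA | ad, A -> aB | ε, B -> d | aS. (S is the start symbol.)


$ ∈ FOLLOW(S). For each A -> αBβ: add FIRST(β)\{ε} to FOLLOW(B); if β nullable, add FOLLOW(A).
FOLLOW(A) = {$}


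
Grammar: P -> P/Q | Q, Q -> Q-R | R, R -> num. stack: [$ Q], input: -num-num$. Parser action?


shift '-' to continue Q -> Q-R
Action: shift


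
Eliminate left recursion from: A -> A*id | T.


Left-recursive alternatives: A*id; non-recursive: T
Introduce A': A -> TA', A' -> *idA' | ε


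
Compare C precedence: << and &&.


'<<' is shift (level 8); '&&' is logical AND (level 2)
Higher level binds tighter
'<<' has higher precedence than '&&'


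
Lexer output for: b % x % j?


Scan left to right, longest-match per lexeme
Tokens: ID(b), OP(%), ID(x), OP(%), ID(j)


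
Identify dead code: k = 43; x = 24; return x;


k is assigned but never read
Dead: 'k = 43'


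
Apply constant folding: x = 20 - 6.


20 - 6 = 14 at compile time
Optimized: x = 14


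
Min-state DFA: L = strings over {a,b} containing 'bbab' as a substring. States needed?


KMP-style automaton: 4 progress states + 1 absorbing accept = 5
Minimal DFA: 5 states


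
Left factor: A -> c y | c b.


Common prefix: 'c'
Factored: A -> c A', A' -> y | b


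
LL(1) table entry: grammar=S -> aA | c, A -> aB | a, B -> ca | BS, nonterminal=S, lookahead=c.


For [S, c]: 'c' ∈ FIRST(c)
Entry: S -> c


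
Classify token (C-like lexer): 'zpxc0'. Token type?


Pattern: letter/underscore followed by alphanumerics, not a keyword
Type: IDENTIFIER


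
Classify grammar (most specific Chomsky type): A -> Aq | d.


Left-linear: every RHS is a terminal or one nonterminal followed by a terminal
Classification: Type 3 (Regular)


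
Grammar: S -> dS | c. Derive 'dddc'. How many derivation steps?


Derivation: S => dS => ddS => dddS => dddc
Steps: 4


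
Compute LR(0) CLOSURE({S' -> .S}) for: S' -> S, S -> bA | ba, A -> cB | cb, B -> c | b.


Start: S' -> .S
For each item with dot before a nonterminal B, add B -> .γ for every B-production
Closure: [S' -> .S, S -> .bA, S -> .ba]


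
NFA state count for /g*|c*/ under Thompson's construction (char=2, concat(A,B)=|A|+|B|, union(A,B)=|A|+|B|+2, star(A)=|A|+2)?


Syntax tree has 2 char leaf(s), 1 union(s), 2 star(s)
chars contribute 2×2 = 4; each union adds +2; each star adds +2
Total: 4 + 2 + 4 = 10 states


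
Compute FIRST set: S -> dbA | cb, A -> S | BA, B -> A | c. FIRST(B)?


Per alternative of B: FIRST(A) = {c, d}; FIRST(c) = {c}
FIRST(B) = {c, d}


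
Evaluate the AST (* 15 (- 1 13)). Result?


Evaluate inner: (- 1 13) = -12
Evaluate root: (* 15 -12) = -180
Result: -180


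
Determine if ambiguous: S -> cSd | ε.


balanced c^n…d^n: each string has a unique parse
Unambiguous


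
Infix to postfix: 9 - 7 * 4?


* has higher precedence, evaluate 7*4 first
Postfix: 9 7 4 * -


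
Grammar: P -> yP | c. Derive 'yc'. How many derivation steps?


Derivation: P => yP => yc
Steps: 2


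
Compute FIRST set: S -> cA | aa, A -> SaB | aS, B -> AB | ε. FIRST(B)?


Per alternative of B: FIRST(AB) = {a, c}; FIRST(ε) = {ε}
FIRST(B) = {a, c, ε}


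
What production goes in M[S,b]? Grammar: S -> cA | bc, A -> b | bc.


For [S, b]: 'b' ∈ FIRST(bc)
Entry: S -> bc


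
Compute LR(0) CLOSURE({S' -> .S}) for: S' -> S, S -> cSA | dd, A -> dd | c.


Start: S' -> .S
For each item with dot before a nonterminal B, add B -> .γ for every B-production
Closure: [S' -> .S, S -> .cSA, S -> .dd]


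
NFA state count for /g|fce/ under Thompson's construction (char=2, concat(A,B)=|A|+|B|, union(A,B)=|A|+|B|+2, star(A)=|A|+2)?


Syntax tree has 4 char leaf(s), 1 union(s), 0 star(s)
chars contribute 4×2 = 8; each union adds +2; each star adds +2
Total: 8 + 2 + 0 = 10 states


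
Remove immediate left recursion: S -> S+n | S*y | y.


Left-recursive alternatives: S+n, S*y; non-recursive: y
Introduce S': S -> yS', S' -> +nS' | *yS' | ε


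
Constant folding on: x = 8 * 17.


8 * 17 = 136 at compile time
Optimized: x = 136


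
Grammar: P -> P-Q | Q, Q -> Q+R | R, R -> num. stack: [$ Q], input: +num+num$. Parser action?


shift '+' to continue Q -> Q+R
Action: shift


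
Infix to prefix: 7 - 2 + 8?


left-to-right (same/higher precedence on left): tree is (+ (- 7 2) 8)
Prefix: + - 7 2 8


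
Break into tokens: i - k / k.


Scan left to right, longest-match per lexeme
Tokens: ID(i), OP(-), ID(k), OP(/), ID(k)


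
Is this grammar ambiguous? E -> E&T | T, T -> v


precedence layered via separate nonterminal T: deterministic
Unambiguous


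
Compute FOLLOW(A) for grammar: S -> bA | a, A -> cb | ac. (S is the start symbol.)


$ ∈ FOLLOW(S). For each A -> αBβ: add FIRST(β)\{ε} to FOLLOW(B); if β nullable, add FOLLOW(A).
FOLLOW(A) = {$}


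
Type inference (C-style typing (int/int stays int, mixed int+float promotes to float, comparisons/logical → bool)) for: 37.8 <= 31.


Operand types: float <= int
Rule: comparison yields bool
Result type: bool


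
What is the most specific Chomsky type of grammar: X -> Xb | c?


Left-linear: every RHS is a terminal or one nonterminal followed by a terminal
Classification: Type 3 (Regular)


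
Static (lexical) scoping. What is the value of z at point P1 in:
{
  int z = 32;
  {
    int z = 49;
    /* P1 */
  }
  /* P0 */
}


z declared in the same block as P1
z = 49


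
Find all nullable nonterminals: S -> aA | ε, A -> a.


A nonterminal is nullable iff some alternative derives ε (directly, or every symbol in it is nullable)
Nullable: {S}


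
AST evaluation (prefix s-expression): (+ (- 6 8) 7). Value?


Evaluate inner: (- 6 8) = -2
Evaluate root: (+ -2 7) = 5
Result: 5


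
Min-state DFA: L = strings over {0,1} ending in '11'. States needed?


Track the longest suffix of input matching a prefix of '11': 3 classes (prefixes of length 0..2)
Minimal DFA: 3 states


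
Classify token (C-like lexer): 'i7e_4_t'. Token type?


Pattern: letter/underscore followed by alphanumerics, not a keyword
Type: IDENTIFIER


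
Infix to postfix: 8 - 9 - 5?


Left to right (same or higher precedence on left)
Postfix: 8 9 - 5 -


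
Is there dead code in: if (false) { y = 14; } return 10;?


condition is constant false, so the whole block is unreachable
Dead: 'if (false) { y = 14; }'


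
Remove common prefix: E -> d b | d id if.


Common prefix: 'd'
Factored: E -> d E', E' -> b | id if


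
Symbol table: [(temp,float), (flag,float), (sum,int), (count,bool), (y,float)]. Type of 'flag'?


Lookup 'flag' → type float


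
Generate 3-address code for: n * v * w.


Break into single-operator statements:
t1 = n * v
t2 = t1 * w


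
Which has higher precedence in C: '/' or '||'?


'/' is multiplicative (level 10); '||' is logical OR (level 1)
Higher level binds tighter
'/' has higher precedence than '||'


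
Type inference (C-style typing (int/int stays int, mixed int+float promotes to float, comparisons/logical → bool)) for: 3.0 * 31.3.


Operand types: float * float
Rule: mixed int/float promotes to float; int/int stays int
Result type: float


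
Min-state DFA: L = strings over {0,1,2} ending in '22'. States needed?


Track the longest suffix of input matching a prefix of '22': 3 classes (prefixes of length 0..2)
Minimal DFA: 3 states


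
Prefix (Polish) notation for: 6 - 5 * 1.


'*' binds tighter: tree is (- 6 (* 5 1))
Prefix: - 6 * 5 1


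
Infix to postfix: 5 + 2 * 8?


* has higher precedence, evaluate 2*8 first
Postfix: 5 2 8 * +


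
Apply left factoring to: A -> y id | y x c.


Common prefix: 'y'
Factored: A -> y A', A' -> id | x c


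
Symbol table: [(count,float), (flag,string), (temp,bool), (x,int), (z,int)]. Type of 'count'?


Lookup 'count' → type float


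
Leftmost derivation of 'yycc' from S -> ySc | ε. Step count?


Derivation: S => ySc => yyScc => yycc
Steps: 3


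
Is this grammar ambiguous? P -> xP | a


right-linear, alternatives start with distinct terminals 'x' vs 'a': unique leftmost derivation
Unambiguous


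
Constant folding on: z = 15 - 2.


15 - 2 = 13 at compile time
Optimized: z = 13


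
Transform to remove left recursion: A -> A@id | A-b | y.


Left-recursive alternatives: A@id, A-b; non-recursive: y
Introduce A': A -> yA', A' -> @idA' | -bA' | ε


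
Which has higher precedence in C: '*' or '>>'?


'*' is multiplicative (level 10); '>>' is shift (level 8)
Higher level binds tighter
'*' has higher precedence than '>>'


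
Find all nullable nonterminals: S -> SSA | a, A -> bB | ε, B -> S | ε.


A nonterminal is nullable iff some alternative derives ε (directly, or every symbol in it is nullable)
Nullable: {A, B}


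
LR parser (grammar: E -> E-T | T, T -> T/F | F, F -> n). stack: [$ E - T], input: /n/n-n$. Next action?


'/' can extend T; shift to build T -> T/F
Action: shift


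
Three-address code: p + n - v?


Break into single-operator statements:
t1 = p + n
t2 = t1 - v


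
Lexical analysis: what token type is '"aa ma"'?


Pattern: double-quoted sequence
Type: STRING_LITERAL


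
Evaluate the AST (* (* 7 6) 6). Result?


Evaluate inner: (* 7 6) = 42
Evaluate root: (* 42 6) = 252
Result: 252


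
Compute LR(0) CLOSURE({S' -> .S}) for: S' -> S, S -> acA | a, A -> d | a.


Start: S' -> .S
For each item with dot before a nonterminal B, add B -> .γ for every B-production
Closure: [S' -> .S, S -> .acA, S -> .a]


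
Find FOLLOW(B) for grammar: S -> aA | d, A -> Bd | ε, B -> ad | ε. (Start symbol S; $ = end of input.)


$ ∈ FOLLOW(S). For each A -> αBβ: add FIRST(β)\{ε} to FOLLOW(B); if β nullable, add FOLLOW(A).
FOLLOW(B) = {d}


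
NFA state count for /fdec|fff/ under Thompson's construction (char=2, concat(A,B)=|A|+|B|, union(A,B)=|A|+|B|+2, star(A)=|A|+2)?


Syntax tree has 7 char leaf(s), 1 union(s), 0 star(s)
chars contribute 7×2 = 14; each union adds +2; each star adds +2
Total: 14 + 2 + 0 = 16 states


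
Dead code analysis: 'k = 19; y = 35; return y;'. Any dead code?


k is assigned but never read
Dead: 'k = 19'


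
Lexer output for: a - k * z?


Scan left to right, longest-match per lexeme
Tokens: ID(a), OP(-), ID(k), OP(*), ID(z)


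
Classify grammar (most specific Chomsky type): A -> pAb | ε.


Single nonterminal LHS, but p^n b^n is not regular
Classification: Type 2 (Context-Free)


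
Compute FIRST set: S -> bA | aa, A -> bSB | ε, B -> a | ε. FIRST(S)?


Per alternative of S: FIRST(bA) = {b}; FIRST(aa) = {a}
FIRST(S) = {a, b}


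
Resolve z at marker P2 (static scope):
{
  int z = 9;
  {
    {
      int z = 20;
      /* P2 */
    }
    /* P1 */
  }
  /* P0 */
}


z declared in the same block as P2
z = 20


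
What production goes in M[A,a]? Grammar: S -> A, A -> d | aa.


For [A, a]: 'a' ∈ FIRST(aa)
Entry: A -> aa


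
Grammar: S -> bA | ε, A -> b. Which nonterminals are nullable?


A nonterminal is nullable iff some alternative derives ε (directly, or every symbol in it is nullable)
Nullable: {S}


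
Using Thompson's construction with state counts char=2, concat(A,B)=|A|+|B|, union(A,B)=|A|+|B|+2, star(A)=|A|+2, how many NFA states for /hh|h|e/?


Syntax tree has 4 char leaf(s), 2 union(s), 0 star(s)
chars contribute 4×2 = 8; each union adds +2; each star adds +2
Total: 8 + 4 + 0 = 12 states


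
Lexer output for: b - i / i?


Scan left to right, longest-match per lexeme
Tokens: ID(b), OP(-), ID(i), OP(/), ID(i)


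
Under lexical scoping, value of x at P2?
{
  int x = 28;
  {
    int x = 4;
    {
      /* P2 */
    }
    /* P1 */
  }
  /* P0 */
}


P2's block does not declare x; resolves to the enclosing declaration at depth 1
x = 4


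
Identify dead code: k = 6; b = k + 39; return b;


k is read by b's definition; b is returned
No dead code


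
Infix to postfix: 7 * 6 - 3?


Left to right (same or higher precedence on left)
Postfix: 7 6 * 3 -


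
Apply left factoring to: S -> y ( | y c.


Common prefix: 'y'
Factored: S -> y S', S' -> ( | c


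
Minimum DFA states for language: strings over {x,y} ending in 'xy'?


Track the longest suffix of input matching a prefix of 'xy': 3 classes (prefixes of length 0..2)
Minimal DFA: 3 states


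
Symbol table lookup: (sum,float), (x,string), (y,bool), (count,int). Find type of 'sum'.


Lookup 'sum' → type float


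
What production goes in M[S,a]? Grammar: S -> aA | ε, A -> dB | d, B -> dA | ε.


For [S, a]: 'a' ∈ FIRST(aA)
Entry: S -> aA


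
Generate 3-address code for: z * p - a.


Break into single-operator statements:
t1 = z * p
t2 = t1 - a


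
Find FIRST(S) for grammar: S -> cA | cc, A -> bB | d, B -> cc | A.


Per alternative of S: FIRST(cA) = {c}; FIRST(cc) = {c}
FIRST(S) = {c}


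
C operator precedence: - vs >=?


'-' is additive (level 9); '>=' is relational (level 7)
Higher level binds tighter
'-' has higher precedence than '>='


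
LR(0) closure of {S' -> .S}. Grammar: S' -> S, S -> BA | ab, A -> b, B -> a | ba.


Start: S' -> .S
For each item with dot before a nonterminal B, add B -> .γ for every B-production
Closure: [S' -> .S, S -> .BA, S -> .ab, B -> .a, B -> .ba]


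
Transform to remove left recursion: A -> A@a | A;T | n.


Left-recursive alternatives: A@a, A;T; non-recursive: n
Introduce A': A -> nA', A' -> @aA' | ;TA' | ε


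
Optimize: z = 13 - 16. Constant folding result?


13 - 16 = -3 at compile time
Optimized: z = -3


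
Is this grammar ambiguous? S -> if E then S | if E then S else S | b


dangling else: 'if E then if E then b else b' parses two ways
Ambiguous


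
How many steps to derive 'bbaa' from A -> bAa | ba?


Derivation: A => bAa => bbaa
Steps: 2


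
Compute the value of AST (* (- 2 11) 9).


Evaluate inner: (- 2 11) = -9
Evaluate root: (* -9 9) = -81
Result: -81


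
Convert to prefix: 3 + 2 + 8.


left-to-right (same/higher precedence on left): tree is (+ (+ 3 2) 8)
Prefix: + + 3 2 8


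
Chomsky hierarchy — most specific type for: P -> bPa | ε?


Single nonterminal LHS, but b^n a^n is not regular
Classification: Type 2 (Context-Free)


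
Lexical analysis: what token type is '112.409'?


Pattern: digits with a decimal point
Type: FLOAT_LITERAL


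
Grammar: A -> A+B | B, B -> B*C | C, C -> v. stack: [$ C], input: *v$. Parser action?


'C' (not preceded by B*) is the handle for B -> C
Action: reduce (B -> C)


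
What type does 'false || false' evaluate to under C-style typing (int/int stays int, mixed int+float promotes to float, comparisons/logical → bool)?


Operand types: bool || bool
Rule: logical operators take bool operands and yield bool
Result type: bool


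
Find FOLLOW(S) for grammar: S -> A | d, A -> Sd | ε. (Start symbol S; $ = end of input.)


$ ∈ FOLLOW(S). For each A -> αBβ: add FIRST(β)\{ε} to FOLLOW(B); if β nullable, add FOLLOW(A).
FOLLOW(S) = {$, d}


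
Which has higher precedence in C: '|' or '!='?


'!=' is equality (level 6); '|' is bitwise OR (level 3)
Higher level binds tighter
'!=' has higher precedence than '|'


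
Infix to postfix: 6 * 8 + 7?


Left to right (same or higher precedence on left)
Postfix: 6 8 * 7 +


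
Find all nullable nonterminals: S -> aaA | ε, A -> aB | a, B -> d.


A nonterminal is nullable iff some alternative derives ε (directly, or every symbol in it is nullable)
Nullable: {S}


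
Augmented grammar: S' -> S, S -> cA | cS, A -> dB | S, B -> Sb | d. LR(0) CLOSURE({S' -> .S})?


Start: S' -> .S
For each item with dot before a nonterminal B, add B -> .γ for every B-production
Closure: [S' -> .S, S -> .cA, S -> .cS]


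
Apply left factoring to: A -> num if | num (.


Common prefix: 'num'
Factored: A -> num A', A' -> if | (


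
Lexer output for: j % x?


Scan left to right, longest-match per lexeme
Tokens: ID(j), OP(%), ID(x)


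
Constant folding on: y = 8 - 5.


8 - 5 = 3 at compile time
Optimized: y = 3


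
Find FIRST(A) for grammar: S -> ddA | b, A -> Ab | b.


Per alternative of A: FIRST(Ab) = {b}; FIRST(b) = {b}
FIRST(A) = {b}


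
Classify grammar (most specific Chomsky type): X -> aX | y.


Right-linear: every RHS is a terminal or a terminal followed by one nonterminal
Classification: Type 3 (Regular)


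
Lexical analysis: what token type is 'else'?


Pattern: reserved word
Type: KEYWORD


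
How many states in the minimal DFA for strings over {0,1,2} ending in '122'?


Track the longest suffix of input matching a prefix of '122': 4 classes (prefixes of length 0..3)
Minimal DFA: 4 states


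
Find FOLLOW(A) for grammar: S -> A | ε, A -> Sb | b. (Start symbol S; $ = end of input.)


$ ∈ FOLLOW(S). For each A -> αBβ: add FIRST(β)\{ε} to FOLLOW(B); if β nullable, add FOLLOW(A).
FOLLOW(A) = {$, b}


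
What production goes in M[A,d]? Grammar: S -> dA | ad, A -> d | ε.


For [A, d]: 'd' ∈ FIRST(d)
Entry: A -> d


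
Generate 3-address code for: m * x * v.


Break into single-operator statements:
t1 = m * x
t2 = t1 * v


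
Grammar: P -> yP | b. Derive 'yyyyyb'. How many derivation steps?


Derivation: P => yP => yyP => yyyP => yyyyP => yyyyyP => yyyyyb
Steps: 6


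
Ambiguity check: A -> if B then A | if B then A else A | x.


dangling else: 'if B then if B then x else x' parses two ways
Ambiguous


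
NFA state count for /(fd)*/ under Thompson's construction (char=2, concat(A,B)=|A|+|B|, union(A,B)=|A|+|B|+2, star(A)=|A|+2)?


Syntax tree has 2 char leaf(s), 0 union(s), 1 star(s)
chars contribute 2×2 = 4; each union adds +2; each star adds +2
Total: 4 + 0 + 2 = 6 states


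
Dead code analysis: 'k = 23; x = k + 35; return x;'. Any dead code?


k is read by x's definition; x is returned
No dead code


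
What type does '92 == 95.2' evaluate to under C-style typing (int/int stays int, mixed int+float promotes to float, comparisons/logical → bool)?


Operand types: int == float
Rule: comparison yields bool
Result type: bool


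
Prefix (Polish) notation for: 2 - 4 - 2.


left-to-right (same/higher precedence on left): tree is (- (- 2 4) 2)
Prefix: - - 2 4 2


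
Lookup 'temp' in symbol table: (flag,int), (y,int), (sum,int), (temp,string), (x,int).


Lookup 'temp' → type string


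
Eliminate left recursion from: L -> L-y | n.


Left-recursive alternatives: L-y; non-recursive: n
Introduce L': L -> nL', L' -> -yL' | ε


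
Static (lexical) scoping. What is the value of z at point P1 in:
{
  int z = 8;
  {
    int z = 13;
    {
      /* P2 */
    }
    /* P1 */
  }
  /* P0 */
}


z declared in the same block as P1
z = 13


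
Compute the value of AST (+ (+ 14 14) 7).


Evaluate inner: (+ 14 14) = 28
Evaluate root: (+ 28 7) = 35
Result: 35


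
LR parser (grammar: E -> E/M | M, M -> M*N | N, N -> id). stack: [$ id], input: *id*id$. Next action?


'id' on top is the handle for N -> id
Action: reduce (N -> id)


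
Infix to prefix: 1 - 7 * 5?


'*' binds tighter: tree is (- 1 (* 7 5))
Prefix: - 1 * 7 5


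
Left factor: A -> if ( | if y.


Common prefix: 'if'
Factored: A -> if A', A' -> ( | y


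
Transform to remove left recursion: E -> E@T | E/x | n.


Left-recursive alternatives: E@T, E/x; non-recursive: n
Introduce E': E -> nE', E' -> @TE' | /xE' | ε


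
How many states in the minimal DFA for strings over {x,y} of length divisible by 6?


Track length mod 6: states 0..5, accept at 0
Minimal DFA: 6 states


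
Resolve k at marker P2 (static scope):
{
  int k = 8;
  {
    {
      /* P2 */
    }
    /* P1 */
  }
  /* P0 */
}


P2's block does not declare k; resolves to the enclosing declaration at depth 0
k = 8


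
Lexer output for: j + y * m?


Scan left to right, longest-match per lexeme
Tokens: ID(j), OP(+), ID(y), OP(*), ID(m)


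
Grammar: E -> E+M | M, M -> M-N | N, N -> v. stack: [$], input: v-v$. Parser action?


no handle on stack; shift 'v'
Action: shift


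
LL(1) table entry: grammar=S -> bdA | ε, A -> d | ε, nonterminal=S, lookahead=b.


For [S, b]: 'b' ∈ FIRST(bdA)
Entry: S -> bdA


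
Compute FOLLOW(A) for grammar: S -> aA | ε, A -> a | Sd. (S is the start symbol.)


$ ∈ FOLLOW(S). For each A -> αBβ: add FIRST(β)\{ε} to FOLLOW(B); if β nullable, add FOLLOW(A).
FOLLOW(A) = {$, d}


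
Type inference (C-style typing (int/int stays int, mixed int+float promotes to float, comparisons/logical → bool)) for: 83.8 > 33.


Operand types: float > int
Rule: comparison yields bool
Result type: bool


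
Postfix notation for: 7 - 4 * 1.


* has higher precedence, evaluate 4*1 first
Postfix: 7 4 1 * -


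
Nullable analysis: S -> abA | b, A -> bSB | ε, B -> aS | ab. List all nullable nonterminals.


A nonterminal is nullable iff some alternative derives ε (directly, or every symbol in it is nullable)
Nullable: {A}


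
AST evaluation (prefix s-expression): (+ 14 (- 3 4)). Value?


Evaluate inner: (- 3 4) = -1
Evaluate root: (+ 14 -1) = 13
Result: 13


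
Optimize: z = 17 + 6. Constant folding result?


17 + 6 = 23 at compile time
Optimized: z = 23


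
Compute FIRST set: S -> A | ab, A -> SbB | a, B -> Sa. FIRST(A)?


Per alternative of A: FIRST(SbB) = {a}; FIRST(a) = {a}
FIRST(A) = {a}


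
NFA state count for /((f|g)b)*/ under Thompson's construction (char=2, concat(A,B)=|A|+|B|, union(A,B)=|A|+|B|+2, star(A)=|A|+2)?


Syntax tree has 3 char leaf(s), 1 union(s), 1 star(s)
chars contribute 3×2 = 6; each union adds +2; each star adds +2
Total: 6 + 2 + 2 = 10 states


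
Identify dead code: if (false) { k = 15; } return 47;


condition is constant false, so the whole block is unreachable
Dead: 'if (false) { k = 15; }'


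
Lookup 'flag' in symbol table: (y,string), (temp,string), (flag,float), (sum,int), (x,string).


Lookup 'flag' → type float


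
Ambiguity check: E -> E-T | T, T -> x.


precedence layered via separate nonterminal T: deterministic
Unambiguous


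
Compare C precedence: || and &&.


'&&' is logical AND (level 2); '||' is logical OR (level 1)
Higher level binds tighter
'&&' has higher precedence than '||'


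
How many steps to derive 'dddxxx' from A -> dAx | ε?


Derivation: A => dAx => ddAxx => dddAxxx => dddxxx
Steps: 4


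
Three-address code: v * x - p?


Break into single-operator statements:
t1 = v * x
t2 = t1 - p


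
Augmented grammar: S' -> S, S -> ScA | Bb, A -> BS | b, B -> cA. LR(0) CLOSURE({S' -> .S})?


Start: S' -> .S
For each item with dot before a nonterminal B, add B -> .γ for every B-production
Closure: [S' -> .S, S -> .ScA, S -> .Bb, B -> .cA]


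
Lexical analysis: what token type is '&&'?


Pattern: operator symbol
Type: OPERATOR


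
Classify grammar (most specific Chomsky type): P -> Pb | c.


Left-linear: every RHS is a terminal or one nonterminal followed by a terminal
Classification: Type 3 (Regular)


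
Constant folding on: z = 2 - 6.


2 - 6 = -4 at compile time
Optimized: z = -4


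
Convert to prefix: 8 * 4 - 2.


left-to-right (same/higher precedence on left): tree is (- (* 8 4) 2)
Prefix: - * 8 4 2


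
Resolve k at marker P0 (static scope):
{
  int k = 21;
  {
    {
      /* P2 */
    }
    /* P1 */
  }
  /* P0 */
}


k declared in the same block as P0
k = 21


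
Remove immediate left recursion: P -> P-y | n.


Left-recursive alternatives: P-y; non-recursive: n
Introduce P': P -> nP', P' -> -yP' | ε


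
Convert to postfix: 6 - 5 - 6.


Left to right (same or higher precedence on left)
Postfix: 6 5 - 6 -


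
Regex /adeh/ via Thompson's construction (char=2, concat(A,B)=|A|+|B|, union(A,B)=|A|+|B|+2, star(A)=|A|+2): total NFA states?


Syntax tree has 4 char leaf(s), 0 union(s), 0 star(s)
chars contribute 4×2 = 8; each union adds +2; each star adds +2
Total: 8 + 0 + 0 = 8 states


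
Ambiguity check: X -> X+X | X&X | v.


'v+v&v' has two parse trees (no precedence encoded between + and &)
Ambiguous


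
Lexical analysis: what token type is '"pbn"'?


Pattern: double-quoted sequence
Type: STRING_LITERAL


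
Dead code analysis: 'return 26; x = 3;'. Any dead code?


statement follows a return and is unreachable
Dead: 'x = 3'


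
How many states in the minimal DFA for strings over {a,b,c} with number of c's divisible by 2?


Track (count of c) mod 2: states 0..1, accept at 0
Minimal DFA: 2 states


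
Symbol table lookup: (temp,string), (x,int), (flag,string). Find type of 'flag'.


Lookup 'flag' → type string


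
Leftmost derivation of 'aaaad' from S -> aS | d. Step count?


Derivation: S => aS => aaS => aaaS => aaaaS => aaaad
Steps: 5


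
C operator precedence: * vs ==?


'*' is multiplicative (level 10); '==' is equality (level 6)
Higher level binds tighter
'*' has higher precedence than '=='


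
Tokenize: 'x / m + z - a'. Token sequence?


Scan left to right, longest-match per lexeme
Tokens: ID(x), OP(/), ID(m), OP(+), ID(z), OP(-), ID(a)


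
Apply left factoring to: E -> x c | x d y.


Common prefix: 'x'
Factored: E -> x E', E' -> c | d y


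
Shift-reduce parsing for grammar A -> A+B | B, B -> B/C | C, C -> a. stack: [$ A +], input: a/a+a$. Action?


no handle ('A+' is not any RHS); shift 'a'
Action: shift


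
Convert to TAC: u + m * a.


Break into single-operator statements:
t1 = m * a
t2 = u + t1


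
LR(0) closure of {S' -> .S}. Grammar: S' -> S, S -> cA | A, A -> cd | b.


Start: S' -> .S
For each item with dot before a nonterminal B, add B -> .γ for every B-production
Closure: [S' -> .S, S -> .cA, S -> .A, A -> .cd, A -> .b]


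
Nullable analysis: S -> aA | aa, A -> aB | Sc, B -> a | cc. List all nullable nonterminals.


A nonterminal is nullable iff some alternative derives ε (directly, or every symbol in it is nullable)
Nullable: {}


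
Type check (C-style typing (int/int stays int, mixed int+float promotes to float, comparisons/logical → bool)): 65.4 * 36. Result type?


Operand types: float * int
Rule: mixed int/float promotes to float; int/int stays int
Result type: float
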